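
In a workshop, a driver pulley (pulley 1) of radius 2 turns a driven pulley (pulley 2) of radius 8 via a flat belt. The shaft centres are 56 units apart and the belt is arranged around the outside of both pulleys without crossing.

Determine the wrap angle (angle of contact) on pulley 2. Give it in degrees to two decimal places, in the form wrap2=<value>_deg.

open belt: β = asin((r2−r1)/C) = asin(6/56) = 6.1506°
wrap1 = π − 2β = 167.6987°
wrap2 = π + 2β = 192.3013°

wrap2=192.30_deg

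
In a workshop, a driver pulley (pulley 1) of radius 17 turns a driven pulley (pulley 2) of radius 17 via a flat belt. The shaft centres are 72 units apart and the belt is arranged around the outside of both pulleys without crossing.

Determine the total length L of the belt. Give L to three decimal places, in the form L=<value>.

L=250.814

open belt: β = asin((r2−r1)/C) = asin(0/72) = 0.0000°
wrap1 = π − 2β = 180.0000°
wrap2 = π + 2β = 180.0000°
tangent length = C·cosβ = 72.0000
L = r1·wrap1 + r2·wrap2 + 2·C·cosβ = 17·3.1416 + 17·3.1416 + 2·72.0000 = 250.8142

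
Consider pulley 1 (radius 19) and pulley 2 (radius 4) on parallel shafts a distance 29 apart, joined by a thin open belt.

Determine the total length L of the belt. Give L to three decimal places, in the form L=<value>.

open belt: β = asin((r2−r1)/C) = asin(-15/29) = -31.1474°
wrap1 = π − 2β = 242.2948°
wrap2 = π + 2β = 117.7052°
tangent length = C·cosβ = 24.8193
L = r1·wrap1 + r2·wrap2 + 2·C·cosβ = 19·4.2288 + 4·2.0543 + 2·24.8193 = 138.2041

L=138.204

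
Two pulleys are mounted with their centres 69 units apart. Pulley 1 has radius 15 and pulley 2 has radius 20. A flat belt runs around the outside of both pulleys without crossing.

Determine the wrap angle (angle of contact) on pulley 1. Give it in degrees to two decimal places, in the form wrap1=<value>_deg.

wrap1=171.69_deg

open belt: β = asin((r2−r1)/C) = asin(5/69) = 4.1555°
wrap1 = π − 2β = 171.6890°
wrap2 = π + 2β = 188.3110°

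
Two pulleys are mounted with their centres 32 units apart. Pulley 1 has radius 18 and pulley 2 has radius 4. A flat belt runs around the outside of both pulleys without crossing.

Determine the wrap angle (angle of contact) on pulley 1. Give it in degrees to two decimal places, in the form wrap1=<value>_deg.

open belt: β = asin((r2−r1)/C) = asin(-14/32) = -25.9445°
wrap1 = π − 2β = 231.8890°
wrap2 = π + 2β = 128.1110°

wrap1=231.89_deg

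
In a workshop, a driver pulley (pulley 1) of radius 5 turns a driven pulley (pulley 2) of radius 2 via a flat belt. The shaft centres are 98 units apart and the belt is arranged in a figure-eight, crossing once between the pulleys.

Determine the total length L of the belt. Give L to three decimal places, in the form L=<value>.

L=218.491

crossed belt: β = asin((r1+r2)/C) = asin(7/98) = 4.0960°
wrap1 = wrap2 = π + 2β = 188.1921°
tangent length = C·cosβ = 97.7497
L = (r1+r2)·wrap + 2·C·cosβ = 7·3.2846 + 2·97.7497 = 218.4914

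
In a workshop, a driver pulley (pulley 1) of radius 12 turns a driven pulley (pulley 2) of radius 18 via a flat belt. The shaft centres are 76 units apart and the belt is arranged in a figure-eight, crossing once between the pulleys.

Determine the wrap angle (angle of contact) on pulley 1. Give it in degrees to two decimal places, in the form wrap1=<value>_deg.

crossed belt: β = asin((r1+r2)/C) = asin(30/76) = 23.2496°
wrap1 = wrap2 = π + 2β = 226.4991°

wrap1=226.50_deg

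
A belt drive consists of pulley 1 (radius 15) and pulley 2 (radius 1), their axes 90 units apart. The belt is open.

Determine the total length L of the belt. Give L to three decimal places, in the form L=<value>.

open belt: β = asin((r2−r1)/C) = asin(-14/90) = -8.9490°
wrap1 = π − 2β = 197.8980°
wrap2 = π + 2β = 162.1020°
tangent length = C·cosβ = 88.9044
L = r1·wrap1 + r2·wrap2 + 2·C·cosβ = 15·3.4540 + 1·2.8292 + 2·88.9044 = 232.4477

L=232.448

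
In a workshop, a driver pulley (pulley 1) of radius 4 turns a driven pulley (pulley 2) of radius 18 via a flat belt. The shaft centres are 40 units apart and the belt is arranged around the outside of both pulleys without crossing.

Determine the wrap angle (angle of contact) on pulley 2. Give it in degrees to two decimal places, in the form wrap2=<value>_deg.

wrap2=220.97_deg

open belt: β = asin((r2−r1)/C) = asin(14/40) = 20.4873°
wrap1 = π − 2β = 139.0254°
wrap2 = π + 2β = 220.9746°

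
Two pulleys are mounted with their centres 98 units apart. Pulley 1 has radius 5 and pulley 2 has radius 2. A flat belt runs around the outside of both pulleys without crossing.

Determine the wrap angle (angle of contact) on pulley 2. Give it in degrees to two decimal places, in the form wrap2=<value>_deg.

wrap2=176.49_deg

open belt: β = asin((r2−r1)/C) = asin(-3/98) = -1.7542°
wrap1 = π − 2β = 183.5085°
wrap2 = π + 2β = 176.4915°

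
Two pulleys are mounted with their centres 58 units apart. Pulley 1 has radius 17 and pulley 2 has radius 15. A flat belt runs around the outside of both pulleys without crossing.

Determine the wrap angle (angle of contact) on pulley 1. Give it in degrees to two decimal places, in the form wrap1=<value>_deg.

wrap1=183.95_deg

open belt: β = asin((r2−r1)/C) = asin(-2/58) = -1.9761°
wrap1 = π − 2β = 183.9522°
wrap2 = π + 2β = 176.0478°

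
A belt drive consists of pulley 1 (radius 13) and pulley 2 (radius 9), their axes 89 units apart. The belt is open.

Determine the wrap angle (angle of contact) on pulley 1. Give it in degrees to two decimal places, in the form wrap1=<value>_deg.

wrap1=185.15_deg

open belt: β = asin((r2−r1)/C) = asin(-4/89) = -2.5760°
wrap1 = π − 2β = 185.1519°
wrap2 = π + 2β = 174.8481°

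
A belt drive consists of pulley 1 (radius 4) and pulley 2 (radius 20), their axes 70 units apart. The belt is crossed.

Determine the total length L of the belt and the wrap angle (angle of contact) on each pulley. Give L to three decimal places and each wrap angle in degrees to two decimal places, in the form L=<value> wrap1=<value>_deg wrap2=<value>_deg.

L=223.710 wrap1=220.10_deg wrap2=220.10_deg

crossed belt: β = asin((r1+r2)/C) = asin(24/70) = 20.0510°
wrap1 = wrap2 = π + 2β = 220.1021°
tangent length = C·cosβ = 65.7571
L = (r1+r2)·wrap + 2·C·cosβ = 24·3.8415 + 2·65.7571 = 223.7104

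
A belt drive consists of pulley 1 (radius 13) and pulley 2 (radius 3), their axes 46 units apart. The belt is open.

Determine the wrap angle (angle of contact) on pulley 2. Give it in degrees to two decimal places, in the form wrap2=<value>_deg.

wrap2=154.89_deg

open belt: β = asin((r2−r1)/C) = asin(-10/46) = -12.5559°
wrap1 = π − 2β = 205.1117°
wrap2 = π + 2β = 154.8883°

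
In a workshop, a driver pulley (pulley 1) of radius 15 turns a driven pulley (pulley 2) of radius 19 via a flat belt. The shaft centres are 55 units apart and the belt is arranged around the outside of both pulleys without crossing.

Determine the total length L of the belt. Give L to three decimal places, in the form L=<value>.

open belt: β = asin((r2−r1)/C) = asin(4/55) = 4.1706°
wrap1 = π − 2β = 171.6587°
wrap2 = π + 2β = 188.3413°
tangent length = C·cosβ = 54.8544
L = r1·wrap1 + r2·wrap2 + 2·C·cosβ = 15·2.9960 + 19·3.2872 + 2·54.8544 = 217.1052

L=217.105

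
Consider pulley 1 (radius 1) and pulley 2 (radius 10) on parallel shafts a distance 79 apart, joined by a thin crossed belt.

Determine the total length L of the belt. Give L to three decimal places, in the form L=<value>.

crossed belt: β = asin((r1+r2)/C) = asin(11/79) = 8.0039°
wrap1 = wrap2 = π + 2β = 196.0078°
tangent length = C·cosβ = 78.2304
L = (r1+r2)·wrap + 2·C·cosβ = 11·3.4210 + 2·78.2304 = 194.0917

L=194.092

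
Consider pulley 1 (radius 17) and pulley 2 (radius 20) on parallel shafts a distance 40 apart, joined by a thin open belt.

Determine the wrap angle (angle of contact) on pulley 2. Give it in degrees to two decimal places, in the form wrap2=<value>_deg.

wrap2=188.60_deg

open belt: β = asin((r2−r1)/C) = asin(3/40) = 4.3012°
wrap1 = π − 2β = 171.3976°
wrap2 = π + 2β = 188.6024°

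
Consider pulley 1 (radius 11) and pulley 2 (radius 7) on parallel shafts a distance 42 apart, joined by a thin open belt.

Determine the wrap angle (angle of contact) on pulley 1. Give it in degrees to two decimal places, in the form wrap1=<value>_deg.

open belt: β = asin((r2−r1)/C) = asin(-4/42) = -5.4650°
wrap1 = π − 2β = 190.9300°
wrap2 = π + 2β = 169.0700°

wrap1=190.93_deg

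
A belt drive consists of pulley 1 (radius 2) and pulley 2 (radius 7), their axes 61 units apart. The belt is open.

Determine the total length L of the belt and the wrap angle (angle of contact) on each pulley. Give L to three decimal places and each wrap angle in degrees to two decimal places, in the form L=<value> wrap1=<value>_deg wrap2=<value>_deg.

L=150.684 wrap1=170.60_deg wrap2=189.40_deg

open belt: β = asin((r2−r1)/C) = asin(5/61) = 4.7017°
wrap1 = π − 2β = 170.5967°
wrap2 = π + 2β = 189.4033°
tangent length = C·cosβ = 60.7947
L = r1·wrap1 + r2·wrap2 + 2·C·cosβ = 2·2.9775 + 7·3.3057 + 2·60.7947 = 150.6844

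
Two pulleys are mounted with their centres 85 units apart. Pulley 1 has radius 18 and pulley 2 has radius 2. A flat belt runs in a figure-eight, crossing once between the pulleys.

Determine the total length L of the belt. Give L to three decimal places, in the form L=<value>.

L=237.560

crossed belt: β = asin((r1+r2)/C) = asin(20/85) = 13.6090°
wrap1 = wrap2 = π + 2β = 207.2179°
tangent length = C·cosβ = 82.6136
L = (r1+r2)·wrap + 2·C·cosβ = 20·3.6166 + 2·82.6136 = 237.5598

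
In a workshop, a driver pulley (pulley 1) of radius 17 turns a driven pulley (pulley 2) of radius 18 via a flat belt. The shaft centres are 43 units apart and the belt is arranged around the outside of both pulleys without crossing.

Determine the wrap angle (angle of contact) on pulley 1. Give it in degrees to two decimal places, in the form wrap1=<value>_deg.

wrap1=177.33_deg

open belt: β = asin((r2−r1)/C) = asin(1/43) = 1.3326°
wrap1 = π − 2β = 177.3348°
wrap2 = π + 2β = 182.6652°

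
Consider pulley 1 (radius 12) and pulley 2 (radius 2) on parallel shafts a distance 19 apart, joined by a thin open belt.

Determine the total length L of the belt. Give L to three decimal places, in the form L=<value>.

L=87.379

open belt: β = asin((r2−r1)/C) = asin(-10/19) = -31.7569°
wrap1 = π − 2β = 243.5137°
wrap2 = π + 2β = 116.4863°
tangent length = C·cosβ = 16.1555
L = r1·wrap1 + r2·wrap2 + 2·C·cosβ = 12·4.2501 + 2·2.0331 + 2·16.1555 = 87.3785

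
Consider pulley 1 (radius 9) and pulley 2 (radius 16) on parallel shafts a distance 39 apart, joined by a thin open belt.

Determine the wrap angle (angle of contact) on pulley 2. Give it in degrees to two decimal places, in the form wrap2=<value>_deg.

wrap2=200.68_deg

open belt: β = asin((r2−r1)/C) = asin(7/39) = 10.3399°
wrap1 = π − 2β = 159.3202°
wrap2 = π + 2β = 200.6798°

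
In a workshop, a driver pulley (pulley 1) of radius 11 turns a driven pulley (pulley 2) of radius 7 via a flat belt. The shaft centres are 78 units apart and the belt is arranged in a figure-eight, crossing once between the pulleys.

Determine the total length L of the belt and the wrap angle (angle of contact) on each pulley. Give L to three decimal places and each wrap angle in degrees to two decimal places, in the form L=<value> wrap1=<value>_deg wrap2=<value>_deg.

crossed belt: β = asin((r1+r2)/C) = asin(18/78) = 13.3424°
wrap1 = wrap2 = π + 2β = 206.6847°
tangent length = C·cosβ = 75.8947
L = (r1+r2)·wrap + 2·C·cosβ = 18·3.6073 + 2·75.8947 = 216.7212

L=216.721 wrap1=206.68_deg wrap2=206.68_deg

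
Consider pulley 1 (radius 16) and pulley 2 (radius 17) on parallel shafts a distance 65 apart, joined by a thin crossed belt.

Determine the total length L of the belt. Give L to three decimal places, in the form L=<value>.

crossed belt: β = asin((r1+r2)/C) = asin(33/65) = 30.5102°
wrap1 = wrap2 = π + 2β = 241.0205°
tangent length = C·cosβ = 56.0000
L = (r1+r2)·wrap + 2·C·cosβ = 33·4.2066 + 2·56.0000 = 250.8178

L=250.818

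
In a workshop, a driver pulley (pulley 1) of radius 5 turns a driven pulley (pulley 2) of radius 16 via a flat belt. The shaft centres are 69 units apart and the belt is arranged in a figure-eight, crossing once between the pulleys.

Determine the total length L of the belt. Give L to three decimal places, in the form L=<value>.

L=210.416

crossed belt: β = asin((r1+r2)/C) = asin(21/69) = 17.7189°
wrap1 = wrap2 = π + 2β = 215.4379°
tangent length = C·cosβ = 65.7267
L = (r1+r2)·wrap + 2·C·cosβ = 21·3.7601 + 2·65.7267 = 210.4155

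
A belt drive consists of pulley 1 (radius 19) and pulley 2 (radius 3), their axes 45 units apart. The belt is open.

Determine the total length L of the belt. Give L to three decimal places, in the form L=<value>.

open belt: β = asin((r2−r1)/C) = asin(-16/45) = -20.8275°
wrap1 = π − 2β = 221.6550°
wrap2 = π + 2β = 138.3450°
tangent length = C·cosβ = 42.0595
L = r1·wrap1 + r2·wrap2 + 2·C·cosβ = 19·3.8686 + 3·2.4146 + 2·42.0595 = 164.8663

L=164.866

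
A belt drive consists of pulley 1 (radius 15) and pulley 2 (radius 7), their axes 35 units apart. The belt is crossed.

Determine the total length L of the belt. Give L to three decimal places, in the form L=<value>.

crossed belt: β = asin((r1+r2)/C) = asin(22/35) = 38.9448°
wrap1 = wrap2 = π + 2β = 257.8896°
tangent length = C·cosβ = 27.2213
L = (r1+r2)·wrap + 2·C·cosβ = 22·4.5010 + 2·27.2213 = 153.4651

L=153.465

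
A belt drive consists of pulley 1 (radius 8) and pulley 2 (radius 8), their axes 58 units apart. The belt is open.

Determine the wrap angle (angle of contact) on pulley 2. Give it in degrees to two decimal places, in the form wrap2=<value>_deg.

wrap2=180.00_deg

open belt: β = asin((r2−r1)/C) = asin(0/58) = 0.0000°
wrap1 = π − 2β = 180.0000°
wrap2 = π + 2β = 180.0000°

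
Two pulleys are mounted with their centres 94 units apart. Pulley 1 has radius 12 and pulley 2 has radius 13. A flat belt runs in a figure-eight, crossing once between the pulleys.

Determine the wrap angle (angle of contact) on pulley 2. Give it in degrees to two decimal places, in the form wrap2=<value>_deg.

wrap2=210.85_deg

crossed belt: β = asin((r1+r2)/C) = asin(25/94) = 15.4239°
wrap1 = wrap2 = π + 2β = 210.8477°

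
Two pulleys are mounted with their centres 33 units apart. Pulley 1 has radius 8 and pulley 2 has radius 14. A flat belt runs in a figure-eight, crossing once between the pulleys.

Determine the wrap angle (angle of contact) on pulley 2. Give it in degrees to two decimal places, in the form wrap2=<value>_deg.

wrap2=263.62_deg

crossed belt: β = asin((r1+r2)/C) = asin(22/33) = 41.8103°
wrap1 = wrap2 = π + 2β = 263.6206°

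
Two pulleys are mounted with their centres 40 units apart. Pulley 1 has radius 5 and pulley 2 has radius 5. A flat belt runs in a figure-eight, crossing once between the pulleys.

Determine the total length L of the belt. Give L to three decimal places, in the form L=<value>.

L=113.929

crossed belt: β = asin((r1+r2)/C) = asin(10/40) = 14.4775°
wrap1 = wrap2 = π + 2β = 208.9550°
tangent length = C·cosβ = 38.7298
L = (r1+r2)·wrap + 2·C·cosβ = 10·3.6470 + 2·38.7298 = 113.9292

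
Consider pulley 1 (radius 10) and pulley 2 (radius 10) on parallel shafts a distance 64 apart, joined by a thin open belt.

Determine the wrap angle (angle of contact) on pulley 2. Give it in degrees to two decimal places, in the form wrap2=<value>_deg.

wrap2=180.00_deg

open belt: β = asin((r2−r1)/C) = asin(0/64) = 0.0000°
wrap1 = π − 2β = 180.0000°
wrap2 = π + 2β = 180.0000°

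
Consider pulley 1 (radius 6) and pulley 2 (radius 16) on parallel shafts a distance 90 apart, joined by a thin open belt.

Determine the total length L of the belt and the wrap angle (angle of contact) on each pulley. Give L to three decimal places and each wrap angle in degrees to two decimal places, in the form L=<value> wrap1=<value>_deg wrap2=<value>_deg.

L=250.227 wrap1=167.24_deg wrap2=192.76_deg

open belt: β = asin((r2−r1)/C) = asin(10/90) = 6.3794°
wrap1 = π − 2β = 167.2413°
wrap2 = π + 2β = 192.7587°
tangent length = C·cosβ = 89.4427
L = r1·wrap1 + r2·wrap2 + 2·C·cosβ = 6·2.9189 + 16·3.3643 + 2·89.4427 = 250.2273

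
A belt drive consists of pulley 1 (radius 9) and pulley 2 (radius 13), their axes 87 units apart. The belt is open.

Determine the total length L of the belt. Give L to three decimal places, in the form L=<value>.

L=243.299

open belt: β = asin((r2−r1)/C) = asin(4/87) = 2.6352°
wrap1 = π − 2β = 174.7296°
wrap2 = π + 2β = 185.2704°
tangent length = C·cosβ = 86.9080
L = r1·wrap1 + r2·wrap2 + 2·C·cosβ = 9·3.0496 + 13·3.2336 + 2·86.9080 = 243.2990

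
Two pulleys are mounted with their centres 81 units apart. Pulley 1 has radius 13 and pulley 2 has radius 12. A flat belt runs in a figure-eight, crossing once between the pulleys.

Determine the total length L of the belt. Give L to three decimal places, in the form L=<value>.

L=248.319

crossed belt: β = asin((r1+r2)/C) = asin(25/81) = 17.9774°
wrap1 = wrap2 = π + 2β = 215.9548°
tangent length = C·cosβ = 77.0454
L = (r1+r2)·wrap + 2·C·cosβ = 25·3.7691 + 2·77.0454 = 248.3189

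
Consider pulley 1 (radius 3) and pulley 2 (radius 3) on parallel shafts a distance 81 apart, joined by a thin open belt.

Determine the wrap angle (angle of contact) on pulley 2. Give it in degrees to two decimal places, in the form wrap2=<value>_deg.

open belt: β = asin((r2−r1)/C) = asin(0/81) = 0.0000°
wrap1 = π − 2β = 180.0000°
wrap2 = π + 2β = 180.0000°

wrap2=180.00_deg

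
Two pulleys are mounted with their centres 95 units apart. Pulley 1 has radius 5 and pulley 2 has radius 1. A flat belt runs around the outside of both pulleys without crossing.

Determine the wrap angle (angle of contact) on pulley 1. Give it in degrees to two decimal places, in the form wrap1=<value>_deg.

open belt: β = asin((r2−r1)/C) = asin(-4/95) = -2.4132°
wrap1 = π − 2β = 184.8263°
wrap2 = π + 2β = 175.1737°

wrap1=184.83_deg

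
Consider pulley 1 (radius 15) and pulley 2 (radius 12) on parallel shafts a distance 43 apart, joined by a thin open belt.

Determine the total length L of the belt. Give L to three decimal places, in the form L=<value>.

L=171.032

open belt: β = asin((r2−r1)/C) = asin(-3/43) = -4.0006°
wrap1 = π − 2β = 188.0013°
wrap2 = π + 2β = 171.9987°
tangent length = C·cosβ = 42.8952
L = r1·wrap1 + r2·wrap2 + 2·C·cosβ = 15·3.2812 + 12·3.0019 + 2·42.8952 = 171.0324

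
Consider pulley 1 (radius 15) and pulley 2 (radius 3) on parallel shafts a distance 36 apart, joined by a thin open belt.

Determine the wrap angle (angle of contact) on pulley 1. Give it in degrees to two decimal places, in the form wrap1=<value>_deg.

wrap1=218.94_deg

open belt: β = asin((r2−r1)/C) = asin(-12/36) = -19.4712°
wrap1 = π − 2β = 218.9424°
wrap2 = π + 2β = 141.0576°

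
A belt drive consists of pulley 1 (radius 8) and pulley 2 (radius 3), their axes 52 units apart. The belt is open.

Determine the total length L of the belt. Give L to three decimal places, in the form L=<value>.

open belt: β = asin((r2−r1)/C) = asin(-5/52) = -5.5177°
wrap1 = π − 2β = 191.0355°
wrap2 = π + 2β = 168.9645°
tangent length = C·cosβ = 51.7591
L = r1·wrap1 + r2·wrap2 + 2·C·cosβ = 8·3.3342 + 3·2.9490 + 2·51.7591 = 139.0387

L=139.039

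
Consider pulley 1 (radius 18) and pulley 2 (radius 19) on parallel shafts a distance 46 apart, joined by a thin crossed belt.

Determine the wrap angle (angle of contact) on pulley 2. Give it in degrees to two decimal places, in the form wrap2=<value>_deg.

wrap2=287.09_deg

crossed belt: β = asin((r1+r2)/C) = asin(37/46) = 53.5473°
wrap1 = wrap2 = π + 2β = 287.0946°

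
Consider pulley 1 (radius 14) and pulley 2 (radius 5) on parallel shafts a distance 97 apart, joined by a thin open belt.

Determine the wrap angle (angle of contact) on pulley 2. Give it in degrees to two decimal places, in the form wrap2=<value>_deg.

open belt: β = asin((r2−r1)/C) = asin(-9/97) = -5.3238°
wrap1 = π − 2β = 190.6475°
wrap2 = π + 2β = 169.3525°

wrap2=169.35_deg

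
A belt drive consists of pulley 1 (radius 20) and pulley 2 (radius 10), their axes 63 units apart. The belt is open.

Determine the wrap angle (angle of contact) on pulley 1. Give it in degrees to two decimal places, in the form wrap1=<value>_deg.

open belt: β = asin((r2−r1)/C) = asin(-10/63) = -9.1332°
wrap1 = π − 2β = 198.2664°
wrap2 = π + 2β = 161.7336°

wrap1=198.27_deg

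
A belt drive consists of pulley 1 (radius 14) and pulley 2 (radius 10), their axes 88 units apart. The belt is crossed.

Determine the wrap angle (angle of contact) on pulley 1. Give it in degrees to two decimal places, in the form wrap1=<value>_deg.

wrap1=211.65_deg

crossed belt: β = asin((r1+r2)/C) = asin(24/88) = 15.8266°
wrap1 = wrap2 = π + 2β = 211.6532°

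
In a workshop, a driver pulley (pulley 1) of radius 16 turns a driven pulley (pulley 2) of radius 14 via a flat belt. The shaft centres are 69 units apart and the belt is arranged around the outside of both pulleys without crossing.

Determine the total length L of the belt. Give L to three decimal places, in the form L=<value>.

open belt: β = asin((r2−r1)/C) = asin(-2/69) = -1.6610°
wrap1 = π − 2β = 183.3220°
wrap2 = π + 2β = 176.6780°
tangent length = C·cosβ = 68.9710
L = r1·wrap1 + r2·wrap2 + 2·C·cosβ = 16·3.1996 + 14·3.0836 + 2·68.9710 = 232.3058

L=232.306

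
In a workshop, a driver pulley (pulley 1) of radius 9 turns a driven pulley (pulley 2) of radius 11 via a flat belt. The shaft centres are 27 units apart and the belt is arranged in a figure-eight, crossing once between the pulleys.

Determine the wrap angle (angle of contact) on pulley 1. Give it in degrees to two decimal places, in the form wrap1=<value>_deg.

crossed belt: β = asin((r1+r2)/C) = asin(20/27) = 47.7946°
wrap1 = wrap2 = π + 2β = 275.5891°

wrap1=275.59_deg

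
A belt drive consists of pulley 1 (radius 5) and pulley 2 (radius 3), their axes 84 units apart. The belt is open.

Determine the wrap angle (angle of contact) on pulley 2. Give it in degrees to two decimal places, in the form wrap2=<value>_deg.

open belt: β = asin((r2−r1)/C) = asin(-2/84) = -1.3643°
wrap1 = π − 2β = 182.7286°
wrap2 = π + 2β = 177.2714°

wrap2=177.27_deg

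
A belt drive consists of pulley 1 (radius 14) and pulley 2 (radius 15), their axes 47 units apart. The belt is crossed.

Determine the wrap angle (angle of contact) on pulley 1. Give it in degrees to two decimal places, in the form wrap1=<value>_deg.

wrap1=256.20_deg

crossed belt: β = asin((r1+r2)/C) = asin(29/47) = 38.0989°
wrap1 = wrap2 = π + 2β = 256.1979°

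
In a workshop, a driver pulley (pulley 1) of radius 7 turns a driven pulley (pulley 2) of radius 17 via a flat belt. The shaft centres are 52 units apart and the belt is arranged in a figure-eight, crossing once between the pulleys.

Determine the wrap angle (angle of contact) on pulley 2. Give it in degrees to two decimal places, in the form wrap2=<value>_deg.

crossed belt: β = asin((r1+r2)/C) = asin(24/52) = 27.4864°
wrap1 = wrap2 = π + 2β = 234.9729°

wrap2=234.97_deg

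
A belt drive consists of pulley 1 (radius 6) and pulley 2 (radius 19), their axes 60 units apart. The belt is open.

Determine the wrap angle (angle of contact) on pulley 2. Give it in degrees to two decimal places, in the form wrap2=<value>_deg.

open belt: β = asin((r2−r1)/C) = asin(13/60) = 12.5133°
wrap1 = π − 2β = 154.9733°
wrap2 = π + 2β = 205.0267°

wrap2=205.03_deg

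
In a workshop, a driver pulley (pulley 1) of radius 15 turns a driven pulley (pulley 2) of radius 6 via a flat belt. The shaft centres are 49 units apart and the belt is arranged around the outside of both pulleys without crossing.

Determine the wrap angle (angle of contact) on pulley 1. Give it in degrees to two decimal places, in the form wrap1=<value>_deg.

open belt: β = asin((r2−r1)/C) = asin(-9/49) = -10.5838°
wrap1 = π − 2β = 201.1676°
wrap2 = π + 2β = 158.8324°

wrap1=201.17_deg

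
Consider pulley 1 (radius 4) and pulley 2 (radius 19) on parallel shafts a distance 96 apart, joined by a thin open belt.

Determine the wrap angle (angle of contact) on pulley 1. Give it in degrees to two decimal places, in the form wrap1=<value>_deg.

wrap1=162.02_deg

open belt: β = asin((r2−r1)/C) = asin(15/96) = 8.9893°
wrap1 = π − 2β = 162.0214°
wrap2 = π + 2β = 197.9786°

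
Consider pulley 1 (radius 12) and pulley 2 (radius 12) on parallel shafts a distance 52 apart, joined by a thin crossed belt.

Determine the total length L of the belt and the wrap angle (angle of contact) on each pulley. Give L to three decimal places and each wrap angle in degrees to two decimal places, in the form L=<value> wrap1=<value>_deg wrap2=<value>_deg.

crossed belt: β = asin((r1+r2)/C) = asin(24/52) = 27.4864°
wrap1 = wrap2 = π + 2β = 234.9729°
tangent length = C·cosβ = 46.1303
L = (r1+r2)·wrap + 2·C·cosβ = 24·4.1010 + 2·46.1303 = 190.6857

L=190.686 wrap1=234.97_deg wrap2=234.97_deg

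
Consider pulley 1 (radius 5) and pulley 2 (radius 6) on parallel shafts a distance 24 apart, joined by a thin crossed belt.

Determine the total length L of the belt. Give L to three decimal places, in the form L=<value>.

crossed belt: β = asin((r1+r2)/C) = asin(11/24) = 27.2796°
wrap1 = wrap2 = π + 2β = 234.5592°
tangent length = C·cosβ = 21.3307
L = (r1+r2)·wrap + 2·C·cosβ = 11·4.0938 + 2·21.3307 = 87.6936

L=87.694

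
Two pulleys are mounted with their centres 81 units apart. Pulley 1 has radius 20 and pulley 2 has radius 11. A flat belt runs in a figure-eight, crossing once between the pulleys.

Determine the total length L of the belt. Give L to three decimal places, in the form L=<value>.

crossed belt: β = asin((r1+r2)/C) = asin(31/81) = 22.5020°
wrap1 = wrap2 = π + 2β = 225.0040°
tangent length = C·cosβ = 74.8331
L = (r1+r2)·wrap + 2·C·cosβ = 31·3.9271 + 2·74.8331 = 271.4052

L=271.405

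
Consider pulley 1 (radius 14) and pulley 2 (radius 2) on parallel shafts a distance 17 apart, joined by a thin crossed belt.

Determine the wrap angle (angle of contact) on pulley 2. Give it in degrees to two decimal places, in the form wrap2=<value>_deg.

wrap2=320.50_deg

crossed belt: β = asin((r1+r2)/C) = asin(16/17) = 70.2501°
wrap1 = wrap2 = π + 2β = 320.5002°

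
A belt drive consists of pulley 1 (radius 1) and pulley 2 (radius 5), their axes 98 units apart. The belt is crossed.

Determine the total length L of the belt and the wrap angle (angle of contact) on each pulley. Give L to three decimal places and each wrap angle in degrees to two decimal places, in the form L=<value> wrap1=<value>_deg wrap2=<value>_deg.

crossed belt: β = asin((r1+r2)/C) = asin(6/98) = 3.5101°
wrap1 = wrap2 = π + 2β = 187.0202°
tangent length = C·cosβ = 97.8162
L = (r1+r2)·wrap + 2·C·cosβ = 6·3.2641 + 2·97.8162 = 215.2170

L=215.217 wrap1=187.02_deg wrap2=187.02_deg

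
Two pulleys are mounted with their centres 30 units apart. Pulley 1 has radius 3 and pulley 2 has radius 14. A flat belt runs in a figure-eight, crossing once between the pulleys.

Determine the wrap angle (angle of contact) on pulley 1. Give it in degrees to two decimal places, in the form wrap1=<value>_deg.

wrap1=249.04_deg

crossed belt: β = asin((r1+r2)/C) = asin(17/30) = 34.5181°
wrap1 = wrap2 = π + 2β = 249.0362°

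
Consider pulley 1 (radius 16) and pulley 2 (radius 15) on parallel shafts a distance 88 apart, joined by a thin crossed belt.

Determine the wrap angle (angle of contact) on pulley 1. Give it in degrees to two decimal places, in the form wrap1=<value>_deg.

wrap1=221.25_deg

crossed belt: β = asin((r1+r2)/C) = asin(31/88) = 20.6264°
wrap1 = wrap2 = π + 2β = 221.2528°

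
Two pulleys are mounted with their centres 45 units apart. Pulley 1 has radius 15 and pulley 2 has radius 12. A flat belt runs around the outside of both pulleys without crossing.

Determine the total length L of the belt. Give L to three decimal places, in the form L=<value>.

open belt: β = asin((r2−r1)/C) = asin(-3/45) = -3.8226°
wrap1 = π − 2β = 187.6451°
wrap2 = π + 2β = 172.3549°
tangent length = C·cosβ = 44.8999
L = r1·wrap1 + r2·wrap2 + 2·C·cosβ = 15·3.2750 + 12·3.0082 + 2·44.8999 = 175.0231

L=175.023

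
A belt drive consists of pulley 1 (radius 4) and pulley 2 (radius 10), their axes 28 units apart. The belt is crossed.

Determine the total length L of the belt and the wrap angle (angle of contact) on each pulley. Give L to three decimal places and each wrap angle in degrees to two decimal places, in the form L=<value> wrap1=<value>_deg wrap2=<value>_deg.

L=107.140 wrap1=240.00_deg wrap2=240.00_deg

crossed belt: β = asin((r1+r2)/C) = asin(14/28) = 30.0000°
wrap1 = wrap2 = π + 2β = 240.0000°
tangent length = C·cosβ = 24.2487
L = (r1+r2)·wrap + 2·C·cosβ = 14·4.1888 + 2·24.2487 = 107.1405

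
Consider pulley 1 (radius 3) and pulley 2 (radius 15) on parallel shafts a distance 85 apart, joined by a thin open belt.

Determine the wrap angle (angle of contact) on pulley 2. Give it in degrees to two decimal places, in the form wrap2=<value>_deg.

wrap2=196.23_deg

open belt: β = asin((r2−r1)/C) = asin(12/85) = 8.1159°
wrap1 = π − 2β = 163.7681°
wrap2 = π + 2β = 196.2319°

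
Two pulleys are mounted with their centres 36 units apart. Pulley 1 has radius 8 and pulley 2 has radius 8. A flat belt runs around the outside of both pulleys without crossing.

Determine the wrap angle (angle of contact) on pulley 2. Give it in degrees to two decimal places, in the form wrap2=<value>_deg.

wrap2=180.00_deg

open belt: β = asin((r2−r1)/C) = asin(0/36) = 0.0000°
wrap1 = π − 2β = 180.0000°
wrap2 = π + 2β = 180.0000°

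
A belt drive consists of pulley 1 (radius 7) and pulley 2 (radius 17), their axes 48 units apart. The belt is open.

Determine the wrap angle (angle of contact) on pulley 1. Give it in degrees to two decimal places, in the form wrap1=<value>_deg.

open belt: β = asin((r2−r1)/C) = asin(10/48) = 12.0247°
wrap1 = π − 2β = 155.9506°
wrap2 = π + 2β = 204.0494°

wrap1=155.95_deg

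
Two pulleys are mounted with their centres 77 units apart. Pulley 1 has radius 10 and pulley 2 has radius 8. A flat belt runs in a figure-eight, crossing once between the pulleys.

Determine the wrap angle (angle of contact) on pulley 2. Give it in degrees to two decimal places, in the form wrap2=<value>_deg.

crossed belt: β = asin((r1+r2)/C) = asin(18/77) = 13.5189°
wrap1 = wrap2 = π + 2β = 207.0378°

wrap2=207.04_deg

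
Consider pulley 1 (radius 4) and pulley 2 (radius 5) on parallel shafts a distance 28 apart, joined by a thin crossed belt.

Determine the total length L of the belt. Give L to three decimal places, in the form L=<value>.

crossed belt: β = asin((r1+r2)/C) = asin(9/28) = 18.7493°
wrap1 = wrap2 = π + 2β = 217.4987°
tangent length = C·cosβ = 26.5141
L = (r1+r2)·wrap + 2·C·cosβ = 9·3.7961 + 2·26.5141 = 87.1929

L=87.193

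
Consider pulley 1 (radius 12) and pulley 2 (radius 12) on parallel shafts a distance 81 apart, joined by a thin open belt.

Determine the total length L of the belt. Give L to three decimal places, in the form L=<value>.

L=237.398

open belt: β = asin((r2−r1)/C) = asin(0/81) = 0.0000°
wrap1 = π − 2β = 180.0000°
wrap2 = π + 2β = 180.0000°
tangent length = C·cosβ = 81.0000
L = r1·wrap1 + r2·wrap2 + 2·C·cosβ = 12·3.1416 + 12·3.1416 + 2·81.0000 = 237.3982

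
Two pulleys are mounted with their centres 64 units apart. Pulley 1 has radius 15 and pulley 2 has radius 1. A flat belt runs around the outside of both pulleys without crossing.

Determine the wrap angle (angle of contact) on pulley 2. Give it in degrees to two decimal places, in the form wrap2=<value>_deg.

open belt: β = asin((r2−r1)/C) = asin(-14/64) = -12.6356°
wrap1 = π − 2β = 205.2713°
wrap2 = π + 2β = 154.7287°

wrap2=154.73_deg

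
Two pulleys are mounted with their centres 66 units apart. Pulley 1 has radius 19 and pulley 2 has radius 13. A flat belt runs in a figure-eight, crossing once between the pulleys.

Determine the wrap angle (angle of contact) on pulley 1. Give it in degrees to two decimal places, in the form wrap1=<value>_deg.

crossed belt: β = asin((r1+r2)/C) = asin(32/66) = 29.0025°
wrap1 = wrap2 = π + 2β = 238.0051°

wrap1=238.01_deg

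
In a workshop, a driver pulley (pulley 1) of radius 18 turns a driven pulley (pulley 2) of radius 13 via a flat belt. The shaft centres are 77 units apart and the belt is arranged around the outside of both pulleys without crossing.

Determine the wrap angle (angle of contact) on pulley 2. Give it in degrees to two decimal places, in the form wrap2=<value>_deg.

wrap2=172.55_deg

open belt: β = asin((r2−r1)/C) = asin(-5/77) = -3.7231°
wrap1 = π − 2β = 187.4462°
wrap2 = π + 2β = 172.5538°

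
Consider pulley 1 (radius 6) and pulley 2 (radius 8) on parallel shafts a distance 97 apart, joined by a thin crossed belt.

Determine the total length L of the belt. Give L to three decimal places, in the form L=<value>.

L=240.006

crossed belt: β = asin((r1+r2)/C) = asin(14/97) = 8.2985°
wrap1 = wrap2 = π + 2β = 196.5970°
tangent length = C·cosβ = 95.9844
L = (r1+r2)·wrap + 2·C·cosβ = 14·3.4313 + 2·95.9844 = 240.0064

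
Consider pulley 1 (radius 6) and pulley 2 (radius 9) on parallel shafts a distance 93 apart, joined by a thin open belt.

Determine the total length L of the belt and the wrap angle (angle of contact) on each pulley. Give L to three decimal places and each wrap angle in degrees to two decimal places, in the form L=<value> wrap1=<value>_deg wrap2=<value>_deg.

L=233.221 wrap1=176.30_deg wrap2=183.70_deg

open belt: β = asin((r2−r1)/C) = asin(3/93) = 1.8486°
wrap1 = π − 2β = 176.3029°
wrap2 = π + 2β = 183.6971°
tangent length = C·cosβ = 92.9516
L = r1·wrap1 + r2·wrap2 + 2·C·cosβ = 6·3.0771 + 9·3.2061 + 2·92.9516 = 233.2207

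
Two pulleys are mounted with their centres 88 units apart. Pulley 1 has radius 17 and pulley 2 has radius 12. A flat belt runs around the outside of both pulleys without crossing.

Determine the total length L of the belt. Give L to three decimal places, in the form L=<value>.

open belt: β = asin((r2−r1)/C) = asin(-5/88) = -3.2572°
wrap1 = π − 2β = 186.5144°
wrap2 = π + 2β = 173.4856°
tangent length = C·cosβ = 87.8578
L = r1·wrap1 + r2·wrap2 + 2·C·cosβ = 17·3.2553 + 12·3.0279 + 2·87.8578 = 267.3904

L=267.390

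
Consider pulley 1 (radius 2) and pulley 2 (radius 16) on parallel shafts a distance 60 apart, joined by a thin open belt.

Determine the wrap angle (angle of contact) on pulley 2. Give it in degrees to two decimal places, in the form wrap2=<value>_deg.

open belt: β = asin((r2−r1)/C) = asin(14/60) = 13.4934°
wrap1 = π − 2β = 153.0132°
wrap2 = π + 2β = 206.9868°

wrap2=206.99_deg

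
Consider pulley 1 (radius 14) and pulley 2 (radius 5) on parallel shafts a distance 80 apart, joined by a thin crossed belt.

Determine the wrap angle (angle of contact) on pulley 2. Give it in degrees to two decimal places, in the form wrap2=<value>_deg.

crossed belt: β = asin((r1+r2)/C) = asin(19/80) = 13.7390°
wrap1 = wrap2 = π + 2β = 207.4781°

wrap2=207.48_deg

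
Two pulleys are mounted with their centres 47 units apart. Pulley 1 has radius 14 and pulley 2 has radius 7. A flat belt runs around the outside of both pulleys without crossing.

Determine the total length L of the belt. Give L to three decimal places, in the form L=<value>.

open belt: β = asin((r2−r1)/C) = asin(-7/47) = -8.5653°
wrap1 = π − 2β = 197.1306°
wrap2 = π + 2β = 162.8694°
tangent length = C·cosβ = 46.4758
L = r1·wrap1 + r2·wrap2 + 2·C·cosβ = 14·3.4406 + 7·2.8426 + 2·46.4758 = 161.0179

L=161.018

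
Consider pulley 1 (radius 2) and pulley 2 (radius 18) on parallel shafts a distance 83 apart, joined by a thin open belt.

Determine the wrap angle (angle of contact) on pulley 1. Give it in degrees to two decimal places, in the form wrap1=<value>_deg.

open belt: β = asin((r2−r1)/C) = asin(16/83) = 11.1145°
wrap1 = π − 2β = 157.7709°
wrap2 = π + 2β = 202.2291°

wrap1=157.77_deg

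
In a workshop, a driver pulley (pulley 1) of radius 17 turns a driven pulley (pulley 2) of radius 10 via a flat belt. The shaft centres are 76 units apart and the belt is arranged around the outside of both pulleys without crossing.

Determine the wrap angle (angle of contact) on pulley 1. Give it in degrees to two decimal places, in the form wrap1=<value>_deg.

open belt: β = asin((r2−r1)/C) = asin(-7/76) = -5.2847°
wrap1 = π − 2β = 190.5695°
wrap2 = π + 2β = 169.4305°

wrap1=190.57_deg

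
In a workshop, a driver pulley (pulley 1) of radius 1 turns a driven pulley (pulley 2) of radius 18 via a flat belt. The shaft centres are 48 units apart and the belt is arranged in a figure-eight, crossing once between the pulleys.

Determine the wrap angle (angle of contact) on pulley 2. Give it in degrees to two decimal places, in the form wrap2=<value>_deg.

crossed belt: β = asin((r1+r2)/C) = asin(19/48) = 23.3180°
wrap1 = wrap2 = π + 2β = 226.6359°

wrap2=226.64_deg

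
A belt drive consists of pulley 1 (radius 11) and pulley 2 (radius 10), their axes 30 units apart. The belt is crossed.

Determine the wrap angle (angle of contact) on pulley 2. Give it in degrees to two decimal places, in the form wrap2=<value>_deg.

crossed belt: β = asin((r1+r2)/C) = asin(21/30) = 44.4270°
wrap1 = wrap2 = π + 2β = 268.8540°

wrap2=268.85_deg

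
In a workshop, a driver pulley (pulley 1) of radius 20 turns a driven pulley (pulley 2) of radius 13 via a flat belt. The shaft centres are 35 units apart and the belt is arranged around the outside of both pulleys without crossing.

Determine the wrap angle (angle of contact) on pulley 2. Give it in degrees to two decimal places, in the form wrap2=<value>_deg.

wrap2=156.93_deg

open belt: β = asin((r2−r1)/C) = asin(-7/35) = -11.5370°
wrap1 = π − 2β = 203.0739°
wrap2 = π + 2β = 156.9261°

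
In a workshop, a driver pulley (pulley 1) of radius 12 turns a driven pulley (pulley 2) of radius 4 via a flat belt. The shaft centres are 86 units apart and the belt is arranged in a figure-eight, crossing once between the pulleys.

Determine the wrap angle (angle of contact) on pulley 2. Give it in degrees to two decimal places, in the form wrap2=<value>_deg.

crossed belt: β = asin((r1+r2)/C) = asin(16/86) = 10.7222°
wrap1 = wrap2 = π + 2β = 201.4443°

wrap2=201.44_deg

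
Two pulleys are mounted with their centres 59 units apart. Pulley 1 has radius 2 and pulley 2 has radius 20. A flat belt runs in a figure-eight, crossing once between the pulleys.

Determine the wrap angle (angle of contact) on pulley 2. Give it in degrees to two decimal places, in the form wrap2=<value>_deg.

crossed belt: β = asin((r1+r2)/C) = asin(22/59) = 21.8934°
wrap1 = wrap2 = π + 2β = 223.7869°

wrap2=223.79_deg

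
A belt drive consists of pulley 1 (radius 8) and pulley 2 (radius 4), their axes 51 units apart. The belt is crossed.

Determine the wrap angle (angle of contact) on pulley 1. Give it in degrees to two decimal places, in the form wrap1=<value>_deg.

wrap1=207.22_deg

crossed belt: β = asin((r1+r2)/C) = asin(12/51) = 13.6090°
wrap1 = wrap2 = π + 2β = 207.2179°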